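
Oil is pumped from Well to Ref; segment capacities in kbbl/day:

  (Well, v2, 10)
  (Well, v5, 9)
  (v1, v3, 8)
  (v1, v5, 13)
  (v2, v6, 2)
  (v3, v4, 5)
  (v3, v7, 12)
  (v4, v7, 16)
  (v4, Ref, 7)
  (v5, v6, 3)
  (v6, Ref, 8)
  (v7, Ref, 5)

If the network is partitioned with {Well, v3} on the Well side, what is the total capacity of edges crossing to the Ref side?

Edges leaving {Well, v3}: Well→v2 (10), Well→v5 (9), v3→v4 (5), v3→v7 (12).
Cut capacity = 10 + 9 + 5 + 12 = 36.

36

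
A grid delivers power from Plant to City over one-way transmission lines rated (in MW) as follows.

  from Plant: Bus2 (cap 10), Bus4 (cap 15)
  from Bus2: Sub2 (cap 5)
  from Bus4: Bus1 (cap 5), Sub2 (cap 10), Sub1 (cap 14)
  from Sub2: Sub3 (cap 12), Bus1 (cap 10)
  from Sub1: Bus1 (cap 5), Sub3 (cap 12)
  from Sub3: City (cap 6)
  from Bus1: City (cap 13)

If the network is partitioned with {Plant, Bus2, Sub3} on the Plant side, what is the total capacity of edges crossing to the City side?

26

Edges leaving {Plant, Bus2, Sub3}: Plant→Bus4 (15), Bus2→Sub2 (5), Sub3→City (6).
Cut capacity = 15 + 5 + 6 = 26.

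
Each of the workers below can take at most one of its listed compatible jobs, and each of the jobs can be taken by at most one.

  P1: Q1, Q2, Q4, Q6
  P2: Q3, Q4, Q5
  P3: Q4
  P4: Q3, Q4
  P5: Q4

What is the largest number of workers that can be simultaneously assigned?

4

Unit-capacity flow: source→left, listed edges, right→sink; max matching = max flow.
Augmenting path P1→Q1 (+1); matched 1.
Augmenting path P2→Q3 (+1); matched 2.
Augmenting path P3→Q4 (+1); matched 3.
Augmenting path P4→Q3→P2→Q5 (+1); matched 4.
No augmenting path remains; maximum matching = 4.
König certificate: {P1, P2, P4, Q4} is a vertex cover of size 4 (every listed pair touches it), so no matching can be larger.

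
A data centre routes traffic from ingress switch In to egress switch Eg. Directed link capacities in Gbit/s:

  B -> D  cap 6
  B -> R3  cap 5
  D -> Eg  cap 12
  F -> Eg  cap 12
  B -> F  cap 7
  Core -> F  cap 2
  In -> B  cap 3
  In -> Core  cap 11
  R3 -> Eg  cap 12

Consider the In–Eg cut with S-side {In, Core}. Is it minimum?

Yes — it is a minimum cut (capacity 5).

Given cut capacity: 3 + 2 = 5.
Augment In→B→R3→Eg: bottleneck 3, flow now 3.
Augment In→Core→F→Eg: bottleneck 2, flow now 5.
No augmenting path remains; maximum flow = 5.
Cut capacity 5 equals the max flow, so it is a minimum cut.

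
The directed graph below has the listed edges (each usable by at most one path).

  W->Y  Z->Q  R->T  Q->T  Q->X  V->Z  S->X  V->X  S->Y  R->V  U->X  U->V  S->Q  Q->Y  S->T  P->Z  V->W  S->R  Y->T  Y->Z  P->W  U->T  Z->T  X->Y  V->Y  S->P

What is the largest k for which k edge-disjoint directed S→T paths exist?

Assign every edge capacity 1; by Menger, the answer equals the max flow.
Path S→T (+1); total 1.
Path S→Q→T (+1); total 2.
Path S→R→T (+1); total 3.
Path S→Y→T (+1); total 4.
Path S→P→Z→T (+1); total 5.
No residual S→T path; max flow = 5.
Certifying cut of size 5: {Q→T, S→R, S→T, Y→T, Z→T}.

5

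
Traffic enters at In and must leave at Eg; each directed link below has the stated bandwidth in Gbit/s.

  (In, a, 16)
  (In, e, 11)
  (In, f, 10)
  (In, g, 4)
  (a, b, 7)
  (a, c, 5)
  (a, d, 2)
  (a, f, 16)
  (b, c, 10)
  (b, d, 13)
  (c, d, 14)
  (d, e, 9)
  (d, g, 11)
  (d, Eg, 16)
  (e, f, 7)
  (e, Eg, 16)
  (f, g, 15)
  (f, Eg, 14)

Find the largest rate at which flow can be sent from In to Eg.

Augment In→e→Eg: bottleneck 11, flow now 11.
Augment In→f→Eg: bottleneck 10, flow now 21.
Augment In→a→d→Eg: bottleneck 2, flow now 23.
Augment In→a→f→Eg: bottleneck 4, flow now 27.
Augment In→a→b→d→Eg: bottleneck 7, flow now 34.
Augment In→a→c→d→Eg: bottleneck 3, flow now 37.
No augmenting path remains; maximum flow = 37.
In the residual graph, reachable from In: {In, g}.
Min-cut edges: In→a (16), In→e (11), In→f (10); capacity 16 + 11 + 10 = 37.
This cut is saturated, so no flow can exceed 37.

37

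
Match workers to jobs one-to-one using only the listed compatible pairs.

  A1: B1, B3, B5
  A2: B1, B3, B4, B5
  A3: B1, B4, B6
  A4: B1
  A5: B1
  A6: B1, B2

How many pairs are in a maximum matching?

5

Unit-capacity flow: source→left, listed edges, right→sink; max matching = max flow.
Augmenting path A1→B1 (+1); matched 1.
Augmenting path A2→B3 (+1); matched 2.
Augmenting path A3→B4 (+1); matched 3.
Augmenting path A6→B2 (+1); matched 4.
Augmenting path A4→B1→A1→B5 (+1); matched 5.
No augmenting path remains; maximum matching = 5.
König certificate: {A1, A2, A3, A6, B1} is a vertex cover of size 5 (every listed pair touches it), so no matching can be larger.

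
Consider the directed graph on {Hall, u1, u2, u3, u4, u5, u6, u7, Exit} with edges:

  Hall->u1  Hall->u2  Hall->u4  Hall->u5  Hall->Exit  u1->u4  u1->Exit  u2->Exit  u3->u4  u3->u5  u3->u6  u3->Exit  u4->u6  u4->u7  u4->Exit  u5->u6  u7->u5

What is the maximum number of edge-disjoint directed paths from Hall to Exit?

Assign every edge capacity 1; by Menger, the answer equals the max flow.
Path Hall→Exit (+1); total 1.
Path Hall→u1→Exit (+1); total 2.
Path Hall→u2→Exit (+1); total 3.
Path Hall→u4→Exit (+1); total 4.
No residual Hall→Exit path; max flow = 4.
Certifying cut of size 4: {Hall→Exit, Hall→u1, Hall→u2, Hall→u4}.

4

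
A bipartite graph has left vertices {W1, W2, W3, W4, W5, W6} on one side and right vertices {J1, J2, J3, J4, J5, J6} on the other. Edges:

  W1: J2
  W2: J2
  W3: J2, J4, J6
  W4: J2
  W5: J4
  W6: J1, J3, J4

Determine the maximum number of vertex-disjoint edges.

4

Unit-capacity flow: source→left, listed edges, right→sink; max matching = max flow.
Augmenting path W1→J2 (+1); matched 1.
Augmenting path W3→J4 (+1); matched 2.
Augmenting path W6→J1 (+1); matched 3.
Augmenting path W5→J4→W3→J6 (+1); matched 4.
No augmenting path remains; maximum matching = 4.
König certificate: {W3, W5, W6, J2} is a vertex cover of size 4 (every listed pair touches it), so no matching can be larger.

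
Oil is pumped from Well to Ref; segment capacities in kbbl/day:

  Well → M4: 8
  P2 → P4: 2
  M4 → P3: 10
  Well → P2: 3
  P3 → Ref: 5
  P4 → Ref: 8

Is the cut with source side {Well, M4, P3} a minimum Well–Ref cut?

No — its capacity is 8, but the minimum cut has capacity 7.

Given cut capacity: 3 + 5 = 8.
Augment Well→M4→P3→Ref: bottleneck 5, flow now 5.
Augment Well→P2→P4→Ref: bottleneck 2, flow now 7.
No augmenting path remains; maximum flow = 7.
In the residual graph, reachable from Well: {Well, M4, P2, P3}.
Min-cut edges: P2→P4 (2), P3→Ref (5); capacity 2 + 5 = 7.
Cut capacity 8 exceeds the max flow 7, so it is not minimum.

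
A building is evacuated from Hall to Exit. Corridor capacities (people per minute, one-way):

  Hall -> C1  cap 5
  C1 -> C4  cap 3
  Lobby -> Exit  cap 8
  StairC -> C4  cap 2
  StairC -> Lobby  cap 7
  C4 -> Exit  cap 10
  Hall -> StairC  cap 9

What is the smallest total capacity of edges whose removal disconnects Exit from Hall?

12

Augment Hall→StairC→Lobby→Exit: bottleneck 7, flow now 7.
Augment Hall→StairC→C4→Exit: bottleneck 2, flow now 9.
Augment Hall→C1→C4→Exit: bottleneck 3, flow now 12.
No augmenting path remains; maximum flow = 12.
By max-flow min-cut, the minimum cut capacity equals the max flow.
In the residual graph, reachable from Hall: {Hall, C1}.
Min-cut edges: Hall→StairC (9), C1→C4 (3); capacity 9 + 3 = 12.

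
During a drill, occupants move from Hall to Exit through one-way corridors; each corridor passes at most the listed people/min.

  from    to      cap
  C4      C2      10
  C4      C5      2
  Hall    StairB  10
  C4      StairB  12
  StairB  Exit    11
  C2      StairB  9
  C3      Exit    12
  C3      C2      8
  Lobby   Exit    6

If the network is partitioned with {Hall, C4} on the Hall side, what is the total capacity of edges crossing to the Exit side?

Edges leaving {Hall, C4}: Hall→StairB (10), C4→C5 (2), C4→C2 (10), C4→StairB (12).
Cut capacity = 10 + 2 + 10 + 12 = 34.

34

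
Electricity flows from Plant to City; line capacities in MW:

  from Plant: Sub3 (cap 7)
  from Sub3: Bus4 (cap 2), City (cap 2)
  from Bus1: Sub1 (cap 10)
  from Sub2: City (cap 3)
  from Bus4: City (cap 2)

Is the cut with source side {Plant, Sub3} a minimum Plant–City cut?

Yes — it is a minimum cut (capacity 4).

Given cut capacity: 2 + 2 = 4.
Augment Plant→Sub3→City: bottleneck 2, flow now 2.
Augment Plant→Sub3→Bus4→City: bottleneck 2, flow now 4.
No augmenting path remains; maximum flow = 4.
Cut capacity 4 equals the max flow, so it is a minimum cut.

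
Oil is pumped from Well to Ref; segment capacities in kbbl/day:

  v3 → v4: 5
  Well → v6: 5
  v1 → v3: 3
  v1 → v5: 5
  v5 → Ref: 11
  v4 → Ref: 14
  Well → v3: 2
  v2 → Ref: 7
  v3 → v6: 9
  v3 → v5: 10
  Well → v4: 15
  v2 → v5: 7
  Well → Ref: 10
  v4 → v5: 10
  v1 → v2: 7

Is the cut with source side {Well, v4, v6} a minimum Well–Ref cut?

Given cut capacity: 2 + 10 + 10 + 14 = 36.
Augment Well→Ref: bottleneck 10, flow now 10.
Augment Well→v4→Ref: bottleneck 14, flow now 24.
Augment Well→v3→v5→Ref: bottleneck 2, flow now 26.
Augment Well→v4→v5→Ref: bottleneck 1, flow now 27.
No augmenting path remains; maximum flow = 27.
In the residual graph, reachable from Well: {Well, v6}.
Min-cut edges: Well→v3 (2), Well→v4 (15), Well→Ref (10); capacity 2 + 15 + 10 = 27.
Cut capacity 36 exceeds the max flow 27, so it is not minimum.

No — its capacity is 36, but the minimum cut has capacity 27.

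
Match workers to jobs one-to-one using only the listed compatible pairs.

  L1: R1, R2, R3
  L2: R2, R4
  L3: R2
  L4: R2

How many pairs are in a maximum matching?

Unit-capacity flow: source→left, listed edges, right→sink; max matching = max flow.
Augmenting path L1→R1 (+1); matched 1.
Augmenting path L2→R2 (+1); matched 2.
Augmenting path L3→R2→L2→R4 (+1); matched 3.
No augmenting path remains; maximum matching = 3.
König certificate: {L1, L2, R2} is a vertex cover of size 3 (every listed pair touches it), so no matching can be larger.

3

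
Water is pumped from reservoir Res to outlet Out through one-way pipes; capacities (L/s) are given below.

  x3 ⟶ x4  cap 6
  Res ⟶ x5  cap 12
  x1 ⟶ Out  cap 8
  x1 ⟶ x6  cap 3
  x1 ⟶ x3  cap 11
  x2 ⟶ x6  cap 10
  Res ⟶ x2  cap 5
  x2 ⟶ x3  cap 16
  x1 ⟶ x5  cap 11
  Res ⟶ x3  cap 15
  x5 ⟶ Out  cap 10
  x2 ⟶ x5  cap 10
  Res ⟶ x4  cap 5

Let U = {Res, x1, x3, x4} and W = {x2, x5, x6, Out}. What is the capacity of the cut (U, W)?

Edges leaving {Res, x1, x3, x4}: Res→x2 (5), Res→x5 (12), x1→x5 (11), x1→x6 (3), x1→Out (8).
Cut capacity = 5 + 12 + 11 + 3 + 8 = 39.

39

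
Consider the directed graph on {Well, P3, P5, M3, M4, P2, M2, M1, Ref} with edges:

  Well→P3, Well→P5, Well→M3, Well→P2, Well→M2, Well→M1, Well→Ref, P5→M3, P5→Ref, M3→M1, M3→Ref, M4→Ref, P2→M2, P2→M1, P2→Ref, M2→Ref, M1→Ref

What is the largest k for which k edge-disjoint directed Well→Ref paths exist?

6

Assign every edge capacity 1; by Menger, the answer equals the max flow.
Path Well→Ref (+1); total 1.
Path Well→P5→Ref (+1); total 2.
Path Well→M3→Ref (+1); total 3.
Path Well→P2→Ref (+1); total 4.
Path Well→M2→Ref (+1); total 5.
Path Well→M1→Ref (+1); total 6.
No residual Well→Ref path; max flow = 6.
Certifying cut of size 6: {Well→M1, Well→M2, Well→M3, Well→P2, Well→P5, Well→Ref}.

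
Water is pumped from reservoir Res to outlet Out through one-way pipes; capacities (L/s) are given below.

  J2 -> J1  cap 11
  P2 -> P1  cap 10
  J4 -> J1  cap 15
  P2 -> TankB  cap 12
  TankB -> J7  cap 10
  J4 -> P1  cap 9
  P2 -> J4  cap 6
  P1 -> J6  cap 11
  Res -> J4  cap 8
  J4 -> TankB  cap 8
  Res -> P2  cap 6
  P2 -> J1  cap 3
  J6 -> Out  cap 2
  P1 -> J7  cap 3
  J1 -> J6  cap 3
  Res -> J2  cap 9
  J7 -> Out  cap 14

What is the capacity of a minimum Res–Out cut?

15

Augment Res→J2→J1→J6→Out: bottleneck 2, flow now 2.
Augment Res→P2→TankB→J7→Out: bottleneck 6, flow now 8.
Augment Res→J4→TankB→J7→Out: bottleneck 4, flow now 12.
Augment Res→J4→P1→J7→Out: bottleneck 3, flow now 15.
No augmenting path remains; maximum flow = 15.
By max-flow min-cut, the minimum cut capacity equals the max flow.
In the residual graph, reachable from Res: {Res, J2, P2, J4, TankB, J1, P1, J6}.
Min-cut edges: TankB→J7 (10), P1→J7 (3), J6→Out (2); capacity 10 + 3 + 2 = 15.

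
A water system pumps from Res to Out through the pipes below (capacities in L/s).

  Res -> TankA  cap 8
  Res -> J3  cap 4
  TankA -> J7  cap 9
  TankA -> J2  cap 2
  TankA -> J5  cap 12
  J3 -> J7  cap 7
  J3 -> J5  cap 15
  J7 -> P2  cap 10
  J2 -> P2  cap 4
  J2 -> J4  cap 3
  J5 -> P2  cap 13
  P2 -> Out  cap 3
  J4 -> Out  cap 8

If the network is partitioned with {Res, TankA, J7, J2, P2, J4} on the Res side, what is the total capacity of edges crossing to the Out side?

27

Edges leaving {Res, TankA, J7, J2, P2, J4}: Res→J3 (4), TankA→J5 (12), P2→Out (3), J4→Out (8).
Cut capacity = 4 + 12 + 3 + 8 = 27.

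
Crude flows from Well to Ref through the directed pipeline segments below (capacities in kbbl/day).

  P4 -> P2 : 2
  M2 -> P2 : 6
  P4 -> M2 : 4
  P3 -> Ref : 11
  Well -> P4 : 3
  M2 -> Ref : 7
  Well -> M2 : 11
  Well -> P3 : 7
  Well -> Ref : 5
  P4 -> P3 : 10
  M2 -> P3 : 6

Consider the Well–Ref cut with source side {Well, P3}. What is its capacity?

Edges leaving {Well, P3}: Well→P4 (3), Well→M2 (11), Well→Ref (5), P3→Ref (11).
Cut capacity = 3 + 11 + 5 + 11 = 30.

30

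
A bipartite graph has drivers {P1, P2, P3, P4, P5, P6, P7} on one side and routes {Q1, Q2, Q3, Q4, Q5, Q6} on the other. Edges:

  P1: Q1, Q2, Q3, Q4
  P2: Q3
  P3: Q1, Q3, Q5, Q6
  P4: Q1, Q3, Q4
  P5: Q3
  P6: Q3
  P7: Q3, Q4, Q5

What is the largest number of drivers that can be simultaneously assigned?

5

Unit-capacity flow: source→left, listed edges, right→sink; max matching = max flow.
Augmenting path P1→Q1 (+1); matched 1.
Augmenting path P2→Q3 (+1); matched 2.
Augmenting path P3→Q5 (+1); matched 3.
Augmenting path P4→Q4 (+1); matched 4.
Augmenting path P7→Q5→P3→Q6 (+1); matched 5.
No augmenting path remains; maximum matching = 5.
König certificate: {P1, P3, P4, P7, Q3} is a vertex cover of size 5 (every listed pair touches it), so no matching can be larger.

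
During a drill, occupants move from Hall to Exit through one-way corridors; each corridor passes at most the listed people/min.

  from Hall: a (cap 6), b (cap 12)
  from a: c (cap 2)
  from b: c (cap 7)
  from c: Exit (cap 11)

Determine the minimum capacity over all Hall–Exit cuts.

9

Augment Hall→a→c→Exit: bottleneck 2, flow now 2.
Augment Hall→b→c→Exit: bottleneck 7, flow now 9.
No augmenting path remains; maximum flow = 9.
By max-flow min-cut, the minimum cut capacity equals the max flow.
In the residual graph, reachable from Hall: {Hall, a, b}.
Min-cut edges: a→c (2), b→c (7); capacity 2 + 7 = 9.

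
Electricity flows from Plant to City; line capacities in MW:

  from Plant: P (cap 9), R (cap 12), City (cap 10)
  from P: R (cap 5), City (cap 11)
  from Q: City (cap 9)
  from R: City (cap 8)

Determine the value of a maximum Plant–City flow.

27

Augment Plant→City: bottleneck 10, flow now 10.
Augment Plant→P→City: bottleneck 9, flow now 19.
Augment Plant→R→City: bottleneck 8, flow now 27.
No augmenting path remains; maximum flow = 27.
In the residual graph, reachable from Plant: {Plant, R}.
Min-cut edges: Plant→P (9), Plant→City (10), R→City (8); capacity 9 + 10 + 8 = 27.
This cut is saturated, so no flow can exceed 27.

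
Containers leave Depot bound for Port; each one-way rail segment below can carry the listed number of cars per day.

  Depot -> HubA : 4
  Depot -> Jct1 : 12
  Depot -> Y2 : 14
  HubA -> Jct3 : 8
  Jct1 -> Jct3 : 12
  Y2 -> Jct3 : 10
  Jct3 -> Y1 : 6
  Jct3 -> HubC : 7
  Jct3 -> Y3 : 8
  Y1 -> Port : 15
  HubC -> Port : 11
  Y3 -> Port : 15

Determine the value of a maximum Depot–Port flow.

21

Augment Depot→HubA→Jct3→Y1→Port: bottleneck 4, flow now 4.
Augment Depot→Jct1→Jct3→Y1→Port: bottleneck 2, flow now 6.
Augment Depot→Jct1→Jct3→HubC→Port: bottleneck 7, flow now 13.
Augment Depot→Jct1→Jct3→Y3→Port: bottleneck 3, flow now 16.
Augment Depot→Y2→Jct3→Y3→Port: bottleneck 5, flow now 21.
No augmenting path remains; maximum flow = 21.
In the residual graph, reachable from Depot: {Depot, HubA, Jct1, Y2, Jct3}.
Min-cut edges: Jct3→Y1 (6), Jct3→HubC (7), Jct3→Y3 (8); capacity 6 + 7 + 8 = 21.
This cut is saturated, so no flow can exceed 21.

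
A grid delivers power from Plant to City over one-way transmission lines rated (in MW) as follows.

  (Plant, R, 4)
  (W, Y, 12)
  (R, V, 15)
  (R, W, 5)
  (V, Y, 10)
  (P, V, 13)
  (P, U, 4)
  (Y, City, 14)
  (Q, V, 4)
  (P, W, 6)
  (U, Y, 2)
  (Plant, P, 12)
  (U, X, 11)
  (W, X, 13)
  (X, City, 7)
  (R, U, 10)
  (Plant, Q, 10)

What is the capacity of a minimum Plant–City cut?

20

Augment Plant→P→U→X→City: bottleneck 4, flow now 4.
Augment Plant→P→V→Y→City: bottleneck 8, flow now 12.
Augment Plant→Q→V→Y→City: bottleneck 2, flow now 14.
Augment Plant→R→U→X→City: bottleneck 3, flow now 17.
Augment Plant→R→U→Y→City: bottleneck 1, flow now 18.
Augment Plant→Q→V→P→W→Y→City: bottleneck 2, flow now 20. (uses reverse residual edge)
No augmenting path remains; maximum flow = 20.
By max-flow min-cut, the minimum cut capacity equals the max flow.
In the residual graph, reachable from Plant: {Plant, Q}.
Min-cut edges: Plant→P (12), Plant→R (4), Q→V (4); capacity 12 + 4 + 4 = 20.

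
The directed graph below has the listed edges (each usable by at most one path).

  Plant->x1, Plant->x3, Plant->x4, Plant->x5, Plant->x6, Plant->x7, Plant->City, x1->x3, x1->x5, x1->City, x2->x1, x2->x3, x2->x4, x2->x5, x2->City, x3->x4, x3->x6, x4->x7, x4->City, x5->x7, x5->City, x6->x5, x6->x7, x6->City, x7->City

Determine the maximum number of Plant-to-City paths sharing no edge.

6

Assign every edge capacity 1; by Menger, the answer equals the max flow.
Path Plant→City (+1); total 1.
Path Plant→x1→City (+1); total 2.
Path Plant→x4→City (+1); total 3.
Path Plant→x5→City (+1); total 4.
Path Plant→x6→City (+1); total 5.
Path Plant→x7→City (+1); total 6.
No residual Plant→City path; max flow = 6.
Certifying cut of size 6: {Plant→City, Plant→x1, x4→City, x5→City, x6→City, x7→City}.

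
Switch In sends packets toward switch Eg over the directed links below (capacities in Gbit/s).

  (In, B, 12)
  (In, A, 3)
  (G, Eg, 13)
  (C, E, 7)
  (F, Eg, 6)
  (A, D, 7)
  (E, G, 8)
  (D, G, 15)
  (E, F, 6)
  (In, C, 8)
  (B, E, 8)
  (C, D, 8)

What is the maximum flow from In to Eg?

Augment In→A→D→G→Eg: bottleneck 3, flow now 3.
Augment In→B→E→F→Eg: bottleneck 6, flow now 9.
Augment In→B→E→G→Eg: bottleneck 2, flow now 11.
Augment In→C→D→G→Eg: bottleneck 8, flow now 19.
No augmenting path remains; maximum flow = 19.
In the residual graph, reachable from In: {In, B}.
Min-cut edges: In→A (3), In→C (8), B→E (8); capacity 3 + 8 + 8 = 19.
This cut is saturated, so no flow can exceed 19.

19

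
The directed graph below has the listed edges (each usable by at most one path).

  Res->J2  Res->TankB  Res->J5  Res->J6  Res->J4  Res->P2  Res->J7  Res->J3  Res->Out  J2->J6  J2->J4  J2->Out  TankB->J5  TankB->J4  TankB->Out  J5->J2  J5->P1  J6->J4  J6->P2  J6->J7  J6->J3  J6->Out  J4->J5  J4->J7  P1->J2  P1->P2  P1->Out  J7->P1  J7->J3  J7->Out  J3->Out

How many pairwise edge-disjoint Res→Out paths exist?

Assign every edge capacity 1; by Menger, the answer equals the max flow.
Path Res→Out (+1); total 1.
Path Res→J2→Out (+1); total 2.
Path Res→TankB→Out (+1); total 3.
Path Res→J6→Out (+1); total 4.
Path Res→J7→Out (+1); total 5.
Path Res→J3→Out (+1); total 6.
Path Res→J5→P1→Out (+1); total 7.
No residual Res→Out path; max flow = 7.
Certifying cut of size 7: {J2→Out, J3→Out, J6→Out, J7→Out, P1→Out, Res→Out, Res→TankB}.

7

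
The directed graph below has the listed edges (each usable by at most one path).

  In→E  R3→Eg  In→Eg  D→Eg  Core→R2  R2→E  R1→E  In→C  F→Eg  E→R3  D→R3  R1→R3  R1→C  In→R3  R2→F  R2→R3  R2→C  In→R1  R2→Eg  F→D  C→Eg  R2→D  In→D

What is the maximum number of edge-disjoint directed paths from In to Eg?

Assign every edge capacity 1; by Menger, the answer equals the max flow.
Path In→Eg (+1); total 1.
Path In→R3→Eg (+1); total 2.
Path In→D→Eg (+1); total 3.
Path In→C→Eg (+1); total 4.
No residual In→Eg path; max flow = 4.
Certifying cut of size 4: {C→Eg, In→D, In→Eg, R3→Eg}.

4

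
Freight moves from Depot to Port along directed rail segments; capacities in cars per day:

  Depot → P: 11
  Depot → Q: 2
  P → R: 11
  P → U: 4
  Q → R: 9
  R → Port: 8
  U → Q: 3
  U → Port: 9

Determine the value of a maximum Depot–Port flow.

Augment Depot→P→R→Port: bottleneck 8, flow now 8.
Augment Depot→P→U→Port: bottleneck 3, flow now 11.
Augment Depot→Q→R→P→U→Port: bottleneck 1, flow now 12. (uses reverse residual edge)
No augmenting path remains; maximum flow = 12.
In the residual graph, reachable from Depot: {Depot, P, Q, R}.
Min-cut edges: P→U (4), R→Port (8); capacity 4 + 8 = 12.
This cut is saturated, so no flow can exceed 12.

12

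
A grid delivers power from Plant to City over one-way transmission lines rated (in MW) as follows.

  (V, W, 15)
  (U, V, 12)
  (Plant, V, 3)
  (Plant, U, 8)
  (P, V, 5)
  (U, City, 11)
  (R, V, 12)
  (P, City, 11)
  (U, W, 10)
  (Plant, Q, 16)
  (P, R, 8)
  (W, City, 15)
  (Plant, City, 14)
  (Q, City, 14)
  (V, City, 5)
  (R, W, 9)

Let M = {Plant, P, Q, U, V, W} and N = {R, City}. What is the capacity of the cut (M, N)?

78

Edges leaving {Plant, P, Q, U, V, W}: Plant→City (14), P→R (8), P→City (11), Q→City (14), U→City (11), V→City (5), W→City (15).
Cut capacity = 14 + 8 + 11 + 14 + 11 + 5 + 15 = 78.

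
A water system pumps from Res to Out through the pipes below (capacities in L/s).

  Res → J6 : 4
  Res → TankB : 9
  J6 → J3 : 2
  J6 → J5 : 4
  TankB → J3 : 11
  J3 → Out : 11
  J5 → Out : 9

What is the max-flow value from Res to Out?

Augment Res→J6→J3→Out: bottleneck 2, flow now 2.
Augment Res→J6→J5→Out: bottleneck 2, flow now 4.
Augment Res→TankB→J3→Out: bottleneck 9, flow now 13.
No augmenting path remains; maximum flow = 13.
In the residual graph, reachable from Res: {Res}.
Min-cut edges: Res→J6 (4), Res→TankB (9); capacity 4 + 9 = 13.
This cut is saturated, so no flow can exceed 13.

13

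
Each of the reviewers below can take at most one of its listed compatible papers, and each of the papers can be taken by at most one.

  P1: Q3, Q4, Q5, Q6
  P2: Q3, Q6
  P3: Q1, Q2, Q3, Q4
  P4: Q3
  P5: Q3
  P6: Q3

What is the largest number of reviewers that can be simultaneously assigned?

Unit-capacity flow: source→left, listed edges, right→sink; max matching = max flow.
Augmenting path P1→Q3 (+1); matched 1.
Augmenting path P2→Q6 (+1); matched 2.
Augmenting path P3→Q1 (+1); matched 3.
Augmenting path P4→Q3→P1→Q4 (+1); matched 4.
No augmenting path remains; maximum matching = 4.
König certificate: {P1, P2, P3, Q3} is a vertex cover of size 4 (every listed pair touches it), so no matching can be larger.

4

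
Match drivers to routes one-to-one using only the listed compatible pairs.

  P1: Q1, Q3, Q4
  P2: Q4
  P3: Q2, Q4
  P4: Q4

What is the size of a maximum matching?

Unit-capacity flow: source→left, listed edges, right→sink; max matching = max flow.
Augmenting path P1→Q1 (+1); matched 1.
Augmenting path P2→Q4 (+1); matched 2.
Augmenting path P3→Q2 (+1); matched 3.
No augmenting path remains; maximum matching = 3.
König certificate: {P1, P3, Q4} is a vertex cover of size 3 (every listed pair touches it), so no matching can be larger.

3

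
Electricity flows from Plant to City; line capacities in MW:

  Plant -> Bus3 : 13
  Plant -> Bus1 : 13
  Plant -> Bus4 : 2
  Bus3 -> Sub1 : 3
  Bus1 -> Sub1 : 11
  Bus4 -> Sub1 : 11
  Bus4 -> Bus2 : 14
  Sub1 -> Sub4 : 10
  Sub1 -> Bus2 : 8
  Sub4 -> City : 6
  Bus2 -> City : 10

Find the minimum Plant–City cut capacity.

Augment Plant→Bus4→Bus2→City: bottleneck 2, flow now 2.
Augment Plant→Bus3→Sub1→Sub4→City: bottleneck 3, flow now 5.
Augment Plant→Bus1→Sub1→Sub4→City: bottleneck 3, flow now 8.
Augment Plant→Bus1→Sub1→Bus2→City: bottleneck 8, flow now 16.
No augmenting path remains; maximum flow = 16.
By max-flow min-cut, the minimum cut capacity equals the max flow.
In the residual graph, reachable from Plant: {Plant, Bus3, Bus1}.
Min-cut edges: Plant→Bus4 (2), Bus3→Sub1 (3), Bus1→Sub1 (11); capacity 2 + 3 + 11 = 16.

16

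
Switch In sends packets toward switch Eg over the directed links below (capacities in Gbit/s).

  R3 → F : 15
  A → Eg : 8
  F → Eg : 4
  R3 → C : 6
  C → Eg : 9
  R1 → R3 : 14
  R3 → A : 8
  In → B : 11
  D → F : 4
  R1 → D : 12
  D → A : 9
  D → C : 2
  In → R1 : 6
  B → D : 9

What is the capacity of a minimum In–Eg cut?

15

Augment In→R1→D→A→Eg: bottleneck 6, flow now 6.
Augment In→B→D→A→Eg: bottleneck 2, flow now 8.
Augment In→B→D→F→Eg: bottleneck 4, flow now 12.
Augment In→B→D→C→Eg: bottleneck 2, flow now 14.
Augment In→B→D→R1→R3→C→Eg: bottleneck 1, flow now 15. (uses reverse residual edge)
No augmenting path remains; maximum flow = 15.
By max-flow min-cut, the minimum cut capacity equals the max flow.
In the residual graph, reachable from In: {In, B}.
Min-cut edges: In→R1 (6), B→D (9); capacity 6 + 9 = 15.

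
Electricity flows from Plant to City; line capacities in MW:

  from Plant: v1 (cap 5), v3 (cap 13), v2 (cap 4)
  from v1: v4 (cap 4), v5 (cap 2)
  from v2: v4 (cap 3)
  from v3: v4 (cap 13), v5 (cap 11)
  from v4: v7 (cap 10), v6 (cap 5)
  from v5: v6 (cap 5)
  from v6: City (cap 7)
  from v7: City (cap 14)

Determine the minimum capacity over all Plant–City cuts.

Augment Plant→v1→v4→v6→City: bottleneck 4, flow now 4.
Augment Plant→v1→v5→v6→City: bottleneck 1, flow now 5.
Augment Plant→v2→v4→v6→City: bottleneck 1, flow now 6.
Augment Plant→v2→v4→v7→City: bottleneck 2, flow now 8.
Augment Plant→v3→v4→v7→City: bottleneck 8, flow now 16.
Augment Plant→v3→v5→v6→City: bottleneck 1, flow now 17.
No augmenting path remains; maximum flow = 17.
By max-flow min-cut, the minimum cut capacity equals the max flow.
In the residual graph, reachable from Plant: {Plant, v1, v2, v3, v4, v5, v6}.
Min-cut edges: v4→v7 (10), v6→City (7); capacity 10 + 7 = 17.

17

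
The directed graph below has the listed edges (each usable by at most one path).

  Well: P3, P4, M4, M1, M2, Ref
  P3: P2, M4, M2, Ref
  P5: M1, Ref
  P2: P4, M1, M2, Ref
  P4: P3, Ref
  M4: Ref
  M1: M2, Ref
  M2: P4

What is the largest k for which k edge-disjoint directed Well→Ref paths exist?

6

Assign every edge capacity 1; by Menger, the answer equals the max flow.
Path Well→Ref (+1); total 1.
Path Well→P3→Ref (+1); total 2.
Path Well→P4→Ref (+1); total 3.
Path Well→M4→Ref (+1); total 4.
Path Well→M1→Ref (+1); total 5.
Path Well→M2→P4→P3→P2→Ref (+1); total 6.
No residual Well→Ref path; max flow = 6.
Certifying cut of size 6: {Well→M1, Well→M2, Well→M4, Well→P3, Well→P4, Well→Ref}.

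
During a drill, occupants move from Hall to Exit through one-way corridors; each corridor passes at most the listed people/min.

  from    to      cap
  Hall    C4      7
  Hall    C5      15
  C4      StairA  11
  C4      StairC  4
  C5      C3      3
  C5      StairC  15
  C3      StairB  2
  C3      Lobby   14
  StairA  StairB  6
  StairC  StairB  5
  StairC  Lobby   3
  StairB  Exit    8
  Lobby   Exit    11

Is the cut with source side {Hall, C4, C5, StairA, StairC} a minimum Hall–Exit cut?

No — its capacity is 17, but the minimum cut has capacity 14.

Given cut capacity: 3 + 6 + 5 + 3 = 17.
Augment Hall→C4→StairA→StairB→Exit: bottleneck 6, flow now 6.
Augment Hall→C4→StairC→StairB→Exit: bottleneck 1, flow now 7.
Augment Hall→C5→C3→StairB→Exit: bottleneck 1, flow now 8.
Augment Hall→C5→C3→Lobby→Exit: bottleneck 2, flow now 10.
Augment Hall→C5→StairC→Lobby→Exit: bottleneck 3, flow now 13.
Augment Hall→C5→StairC→StairB→C3→Lobby→Exit: bottleneck 1, flow now 14. (uses reverse residual edge)
No augmenting path remains; maximum flow = 14.
In the residual graph, reachable from Hall: {Hall, C4, C5, StairA, StairC, StairB}.
Min-cut edges: C5→C3 (3), StairC→Lobby (3), StairB→Exit (8); capacity 3 + 3 + 8 = 14.
Cut capacity 17 exceeds the max flow 14, so it is not minimum.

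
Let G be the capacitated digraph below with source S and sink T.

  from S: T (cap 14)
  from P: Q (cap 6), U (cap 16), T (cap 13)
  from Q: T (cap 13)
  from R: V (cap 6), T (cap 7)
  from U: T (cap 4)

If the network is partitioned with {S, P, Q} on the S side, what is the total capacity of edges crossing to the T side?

Edges leaving {S, P, Q}: S→T (14), P→U (16), P→T (13), Q→T (13).
Cut capacity = 14 + 16 + 13 + 13 = 56.

56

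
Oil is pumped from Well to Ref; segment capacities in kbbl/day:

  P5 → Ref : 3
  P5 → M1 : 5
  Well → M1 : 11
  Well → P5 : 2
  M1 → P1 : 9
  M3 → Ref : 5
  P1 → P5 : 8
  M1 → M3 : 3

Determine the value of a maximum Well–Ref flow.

Augment Well→P5→Ref: bottleneck 2, flow now 2.
Augment Well→M1→M3→Ref: bottleneck 3, flow now 5.
Augment Well→M1→P1→P5→Ref: bottleneck 1, flow now 6.
No augmenting path remains; maximum flow = 6.
In the residual graph, reachable from Well: {Well, M1, P1, P5}.
Min-cut edges: M1→M3 (3), P5→Ref (3); capacity 3 + 3 = 6.
This cut is saturated, so no flow can exceed 6.

6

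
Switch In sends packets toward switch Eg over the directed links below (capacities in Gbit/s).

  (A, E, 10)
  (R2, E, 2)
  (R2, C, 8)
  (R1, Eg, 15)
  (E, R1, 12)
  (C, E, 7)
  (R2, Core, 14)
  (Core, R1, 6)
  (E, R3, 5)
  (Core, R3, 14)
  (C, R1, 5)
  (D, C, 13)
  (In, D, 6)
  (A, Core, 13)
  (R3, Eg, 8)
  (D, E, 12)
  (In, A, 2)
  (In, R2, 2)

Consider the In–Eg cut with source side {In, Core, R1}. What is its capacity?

Edges leaving {In, Core, R1}: In→R2 (2), In→A (2), In→D (6), Core→R3 (14), R1→Eg (15).
Cut capacity = 2 + 2 + 6 + 14 + 15 = 39.

39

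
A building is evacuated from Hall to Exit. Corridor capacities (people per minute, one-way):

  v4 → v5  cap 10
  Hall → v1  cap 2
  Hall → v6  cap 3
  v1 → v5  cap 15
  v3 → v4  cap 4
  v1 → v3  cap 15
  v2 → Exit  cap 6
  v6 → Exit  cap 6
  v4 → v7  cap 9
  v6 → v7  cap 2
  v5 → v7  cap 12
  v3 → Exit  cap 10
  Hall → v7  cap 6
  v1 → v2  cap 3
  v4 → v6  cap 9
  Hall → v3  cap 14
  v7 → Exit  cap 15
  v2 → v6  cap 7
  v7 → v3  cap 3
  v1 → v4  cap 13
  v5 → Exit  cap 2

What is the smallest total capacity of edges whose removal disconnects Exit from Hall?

25

Augment Hall→v3→Exit: bottleneck 10, flow now 10.
Augment Hall→v6→Exit: bottleneck 3, flow now 13.
Augment Hall→v7→Exit: bottleneck 6, flow now 19.
Augment Hall→v1→v2→Exit: bottleneck 2, flow now 21.
Augment Hall→v3→v4→v5→Exit: bottleneck 2, flow now 23.
Augment Hall→v3→v4→v6→Exit: bottleneck 2, flow now 25.
No augmenting path remains; maximum flow = 25.
By max-flow min-cut, the minimum cut capacity equals the max flow.
In the residual graph, reachable from Hall: {Hall}.
Min-cut edges: Hall→v1 (2), Hall→v3 (14), Hall→v6 (3), Hall→v7 (6); capacity 2 + 14 + 3 + 6 = 25.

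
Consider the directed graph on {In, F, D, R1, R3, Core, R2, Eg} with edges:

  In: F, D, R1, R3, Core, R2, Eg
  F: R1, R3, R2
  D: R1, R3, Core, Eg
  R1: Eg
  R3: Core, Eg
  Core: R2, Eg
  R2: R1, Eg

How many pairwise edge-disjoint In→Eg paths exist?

6

Assign every edge capacity 1; by Menger, the answer equals the max flow.
Path In→Eg (+1); total 1.
Path In→D→Eg (+1); total 2.
Path In→R1→Eg (+1); total 3.
Path In→R3→Eg (+1); total 4.
Path In→Core→Eg (+1); total 5.
Path In→R2→Eg (+1); total 6.
No residual In→Eg path; max flow = 6.
Certifying cut of size 6: {Core→Eg, In→D, In→Eg, R1→Eg, R2→Eg, R3→Eg}.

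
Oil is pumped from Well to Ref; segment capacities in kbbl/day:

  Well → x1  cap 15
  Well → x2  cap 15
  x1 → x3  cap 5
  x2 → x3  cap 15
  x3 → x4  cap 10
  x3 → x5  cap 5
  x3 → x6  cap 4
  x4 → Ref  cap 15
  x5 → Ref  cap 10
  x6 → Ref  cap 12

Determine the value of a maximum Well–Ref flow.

19

Augment Well→x1→x3→x4→Ref: bottleneck 5, flow now 5.
Augment Well→x2→x3→x4→Ref: bottleneck 5, flow now 10.
Augment Well→x2→x3→x5→Ref: bottleneck 5, flow now 15.
Augment Well→x2→x3→x6→Ref: bottleneck 4, flow now 19.
No augmenting path remains; maximum flow = 19.
In the residual graph, reachable from Well: {Well, x1, x2, x3}.
Min-cut edges: x3→x4 (10), x3→x5 (5), x3→x6 (4); capacity 10 + 5 + 4 = 19.
This cut is saturated, so no flow can exceed 19.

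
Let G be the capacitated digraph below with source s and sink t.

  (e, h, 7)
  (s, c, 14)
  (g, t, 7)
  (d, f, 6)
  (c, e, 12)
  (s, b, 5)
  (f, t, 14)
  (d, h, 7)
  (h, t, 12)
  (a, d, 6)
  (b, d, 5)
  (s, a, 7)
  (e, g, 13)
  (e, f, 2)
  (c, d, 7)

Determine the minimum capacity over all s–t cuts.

Augment s→a→d→f→t: bottleneck 6, flow now 6.
Augment s→b→d→h→t: bottleneck 5, flow now 11.
Augment s→c→d→h→t: bottleneck 2, flow now 13.
Augment s→c→e→f→t: bottleneck 2, flow now 15.
Augment s→c→e→g→t: bottleneck 7, flow now 22.
Augment s→c→e→h→t: bottleneck 3, flow now 25.
No augmenting path remains; maximum flow = 25.
By max-flow min-cut, the minimum cut capacity equals the max flow.
In the residual graph, reachable from s: {s, a}.
Min-cut edges: s→b (5), s→c (14), a→d (6); capacity 5 + 14 + 6 = 25.

25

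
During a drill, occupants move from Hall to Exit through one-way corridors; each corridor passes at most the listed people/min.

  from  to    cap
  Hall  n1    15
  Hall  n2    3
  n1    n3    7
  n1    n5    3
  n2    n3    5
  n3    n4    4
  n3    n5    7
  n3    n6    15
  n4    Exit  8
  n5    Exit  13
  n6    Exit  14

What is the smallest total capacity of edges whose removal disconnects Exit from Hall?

Augment Hall→n1→n5→Exit: bottleneck 3, flow now 3.
Augment Hall→n1→n3→n4→Exit: bottleneck 4, flow now 7.
Augment Hall→n1→n3→n5→Exit: bottleneck 3, flow now 10.
Augment Hall→n2→n3→n5→Exit: bottleneck 3, flow now 13.
No augmenting path remains; maximum flow = 13.
By max-flow min-cut, the minimum cut capacity equals the max flow.
In the residual graph, reachable from Hall: {Hall, n1}.
Min-cut edges: Hall→n2 (3), n1→n3 (7), n1→n5 (3); capacity 3 + 7 + 3 = 13.

13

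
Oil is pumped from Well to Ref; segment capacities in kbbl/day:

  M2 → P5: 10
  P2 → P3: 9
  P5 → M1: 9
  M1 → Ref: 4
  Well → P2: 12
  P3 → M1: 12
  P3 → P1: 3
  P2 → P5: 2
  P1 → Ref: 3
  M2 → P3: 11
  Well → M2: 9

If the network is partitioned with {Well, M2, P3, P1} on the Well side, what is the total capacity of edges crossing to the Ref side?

37

Edges leaving {Well, M2, P3, P1}: Well→P2 (12), M2→P5 (10), P3→M1 (12), P1→Ref (3).
Cut capacity = 12 + 10 + 12 + 3 = 37.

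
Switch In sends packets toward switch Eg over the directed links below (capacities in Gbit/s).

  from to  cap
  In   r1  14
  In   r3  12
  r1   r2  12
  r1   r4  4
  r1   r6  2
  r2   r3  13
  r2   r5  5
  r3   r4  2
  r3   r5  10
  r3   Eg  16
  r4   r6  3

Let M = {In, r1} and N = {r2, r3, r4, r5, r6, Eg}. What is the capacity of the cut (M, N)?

30

Edges leaving {In, r1}: In→r3 (12), r1→r2 (12), r1→r4 (4), r1→r6 (2).
Cut capacity = 12 + 12 + 4 + 2 = 30.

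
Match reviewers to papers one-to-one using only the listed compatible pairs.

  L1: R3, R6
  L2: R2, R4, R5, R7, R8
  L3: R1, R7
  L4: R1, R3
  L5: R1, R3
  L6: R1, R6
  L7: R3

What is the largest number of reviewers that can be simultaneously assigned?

Unit-capacity flow: source→left, listed edges, right→sink; max matching = max flow.
Augmenting path L1→R3 (+1); matched 1.
Augmenting path L2→R2 (+1); matched 2.
Augmenting path L3→R1 (+1); matched 3.
Augmenting path L6→R6 (+1); matched 4.
Augmenting path L4→R1→L3→R7 (+1); matched 5.
No augmenting path remains; maximum matching = 5.
König certificate: {L2, L3, R1, R3, R6} is a vertex cover of size 5 (every listed pair touches it), so no matching can be larger.

5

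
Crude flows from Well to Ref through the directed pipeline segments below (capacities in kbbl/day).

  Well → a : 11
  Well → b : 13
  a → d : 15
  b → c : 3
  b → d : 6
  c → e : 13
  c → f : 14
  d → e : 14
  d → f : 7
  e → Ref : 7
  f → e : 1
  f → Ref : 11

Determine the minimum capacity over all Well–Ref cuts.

Augment Well→a→d→e→Ref: bottleneck 7, flow now 7.
Augment Well→a→d→f→Ref: bottleneck 4, flow now 11.
Augment Well→b→c→f→Ref: bottleneck 3, flow now 14.
Augment Well→b→d→f→Ref: bottleneck 3, flow now 17.
No augmenting path remains; maximum flow = 17.
By max-flow min-cut, the minimum cut capacity equals the max flow.
In the residual graph, reachable from Well: {Well, a, b, d, e}.
Min-cut edges: b→c (3), d→f (7), e→Ref (7); capacity 3 + 7 + 7 = 17.

17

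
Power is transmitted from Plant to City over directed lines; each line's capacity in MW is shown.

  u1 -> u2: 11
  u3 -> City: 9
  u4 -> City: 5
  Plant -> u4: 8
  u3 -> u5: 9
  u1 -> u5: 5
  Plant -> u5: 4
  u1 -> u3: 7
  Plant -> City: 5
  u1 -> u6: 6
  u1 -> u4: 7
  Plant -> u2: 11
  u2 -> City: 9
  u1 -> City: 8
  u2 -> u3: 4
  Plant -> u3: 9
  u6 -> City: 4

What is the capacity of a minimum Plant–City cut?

Augment Plant→City: bottleneck 5, flow now 5.
Augment Plant→u2→City: bottleneck 9, flow now 14.
Augment Plant→u3→City: bottleneck 9, flow now 23.
Augment Plant→u4→City: bottleneck 5, flow now 28.
No augmenting path remains; maximum flow = 28.
By max-flow min-cut, the minimum cut capacity equals the max flow.
In the residual graph, reachable from Plant: {Plant, u2, u3, u4, u5}.
Min-cut edges: Plant→City (5), u2→City (9), u3→City (9), u4→City (5); capacity 5 + 9 + 9 + 5 = 28.

28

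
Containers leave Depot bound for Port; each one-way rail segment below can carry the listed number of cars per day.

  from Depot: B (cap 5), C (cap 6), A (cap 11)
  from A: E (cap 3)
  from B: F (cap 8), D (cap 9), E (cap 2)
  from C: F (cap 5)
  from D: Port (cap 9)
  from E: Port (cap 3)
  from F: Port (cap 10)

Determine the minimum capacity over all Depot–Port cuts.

Augment Depot→A→E→Port: bottleneck 3, flow now 3.
Augment Depot→B→D→Port: bottleneck 5, flow now 8.
Augment Depot→C→F→Port: bottleneck 5, flow now 13.
No augmenting path remains; maximum flow = 13.
By max-flow min-cut, the minimum cut capacity equals the max flow.
In the residual graph, reachable from Depot: {Depot, A, C}.
Min-cut edges: Depot→B (5), A→E (3), C→F (5); capacity 5 + 3 + 5 = 13.

13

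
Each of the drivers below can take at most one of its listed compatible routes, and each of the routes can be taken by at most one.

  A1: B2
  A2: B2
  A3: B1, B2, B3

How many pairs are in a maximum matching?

2

Unit-capacity flow: source→left, listed edges, right→sink; max matching = max flow.
Augmenting path A1→B2 (+1); matched 1.
Augmenting path A3→B1 (+1); matched 2.
No augmenting path remains; maximum matching = 2.
König certificate: {A3, B2} is a vertex cover of size 2 (every listed pair touches it), so no matching can be larger.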